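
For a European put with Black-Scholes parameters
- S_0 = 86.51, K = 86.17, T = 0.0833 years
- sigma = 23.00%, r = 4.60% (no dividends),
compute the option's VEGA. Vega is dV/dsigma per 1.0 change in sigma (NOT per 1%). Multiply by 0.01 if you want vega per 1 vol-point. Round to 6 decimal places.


Answer: Vega = 9.849125

Derivation:
d1 = 0.1502366584; d2 = 0.0838546578
phi(d1) = 0.3944653166; exp(-qT) = 1.0000000000; exp(-rT) = 0.9961755320
Vega = S * exp(-qT) * phi(d1) * sqrt(T) = 86.5100 * 1.0000000000 * 0.3944653166 * 0.2886173938 = 9.849125


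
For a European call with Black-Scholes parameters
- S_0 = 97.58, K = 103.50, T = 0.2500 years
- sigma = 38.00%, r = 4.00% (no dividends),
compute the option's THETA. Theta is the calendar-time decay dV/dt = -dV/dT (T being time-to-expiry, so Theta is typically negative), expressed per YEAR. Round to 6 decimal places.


d1 = -0.1623634648; d2 = -0.3523634648
phi(d1) = 0.3937183470; exp(-qT) = 1.0000000000; exp(-rT) = 0.9900498337
Theta = -S*exp(-qT)*phi(d1)*sigma/(2*sqrt(T)) - r*K*exp(-rT)*N(d2) + q*S*exp(-qT)*N(d1)
N(d1) = 0.4355098199; N(d2) = 0.3622828490; sqrt(T) = 0.5000000000
Term 1 = -97.5800 * 1.0000000000 * 0.3937183470 * 0.3800 / (2 * 0.5000000000) = -14.5992337941
Term 2 = -0.0400 * 103.5000 * 0.9900498337 * 0.3622828490 = -1.4849272280
Term 3 = 0 (no dividend yield, q = 0)
Theta = -14.5992337941 + (-1.4849272280) + (0.0000000000) = -16.084161

Answer: Theta = -16.084161


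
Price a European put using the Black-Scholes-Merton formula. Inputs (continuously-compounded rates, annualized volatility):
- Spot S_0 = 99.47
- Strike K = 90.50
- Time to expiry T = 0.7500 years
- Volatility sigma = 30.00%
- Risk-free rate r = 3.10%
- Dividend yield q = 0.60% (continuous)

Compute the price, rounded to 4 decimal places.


d1 = (ln(S/K) + (r - q + 0.5*sigma^2) * T) / (sigma * sqrt(T)) = 0.56582728
d2 = d1 - sigma * sqrt(T) = 0.30601966
exp(-rT) = 0.97701820; exp(-qT) = 0.99551011
P = K * exp(-rT) * N(-d2) - S_0 * exp(-qT) * N(-d1)
N(-d1) = 0.28575560; N(-d2) = 0.37979484
P = 90.5000 * 0.97701820 * 0.37979484 - 99.4700 * 0.99551011 * 0.28575560 = 5.2850

Answer: Price = 5.2850


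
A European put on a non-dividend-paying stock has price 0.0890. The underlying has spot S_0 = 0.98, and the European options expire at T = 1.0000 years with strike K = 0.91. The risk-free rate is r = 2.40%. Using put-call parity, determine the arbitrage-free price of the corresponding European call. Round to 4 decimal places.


Answer: Call price = 0.1806

Derivation:
Put-call parity: C - P = S_0 * exp(-qT) - K * exp(-rT).
S_0 * exp(-qT) = 0.9800 * 1.00000000 = 0.98000000
K * exp(-rT) = 0.9100 * 0.97628571 = 0.88842000
C = P + S*exp(-qT) - K*exp(-rT)
C = 0.0890 + 0.98000000 - 0.88842000 = 0.1806


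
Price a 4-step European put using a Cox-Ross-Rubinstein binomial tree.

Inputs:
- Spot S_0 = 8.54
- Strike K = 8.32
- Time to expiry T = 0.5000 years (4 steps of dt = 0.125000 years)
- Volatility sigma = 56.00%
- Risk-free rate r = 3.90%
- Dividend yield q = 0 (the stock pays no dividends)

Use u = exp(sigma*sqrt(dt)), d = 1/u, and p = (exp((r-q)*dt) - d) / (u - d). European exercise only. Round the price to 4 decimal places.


Answer: Price = V(0,0) = 1.0869

Derivation:
dt = T/N = 0.125000
u = exp(sigma*sqrt(dt)) = 1.218950; d = 1/u = 0.820378
p = (exp((r-q)*dt) - d) / (u - d) = 0.462925
Discount per step: exp(-r*dt) = 0.995137
Stock lattice S(k, i) with i counting down-moves:
  k=0: S(0,0) = 8.5400
  k=1: S(1,0) = 10.4098; S(1,1) = 7.0060
  k=2: S(2,0) = 12.6891; S(2,1) = 8.5400; S(2,2) = 5.7476
  k=3: S(3,0) = 15.4673; S(3,1) = 10.4098; S(3,2) = 7.0060; S(3,3) = 4.7152
  k=4: S(4,0) = 18.8539; S(4,1) = 12.6891; S(4,2) = 8.5400; S(4,3) = 5.7476; S(4,4) = 3.8682
Terminal payoffs V(N, i) = max(K - S_T, 0):
  V(4,0) = 0.000000; V(4,1) = 0.000000; V(4,2) = 0.000000; V(4,3) = 2.572407; V(4,4) = 4.451753
Backward induction: V(k, i) = exp(-r*dt) * [p * V(k+1, i) + (1-p) * V(k+1, i+1)].
  V(3,0) = exp(-r*dt) * [p*0.000000 + (1-p)*0.000000] = 0.000000
  V(3,1) = exp(-r*dt) * [p*0.000000 + (1-p)*0.000000] = 0.000000
  V(3,2) = exp(-r*dt) * [p*0.000000 + (1-p)*2.572407] = 1.374858
  V(3,3) = exp(-r*dt) * [p*2.572407 + (1-p)*4.451753] = 3.564339
  V(2,0) = exp(-r*dt) * [p*0.000000 + (1-p)*0.000000] = 0.000000
  V(2,1) = exp(-r*dt) * [p*0.000000 + (1-p)*1.374858] = 0.734811
  V(2,2) = exp(-r*dt) * [p*1.374858 + (1-p)*3.564339] = 2.538369
  V(1,0) = exp(-r*dt) * [p*0.000000 + (1-p)*0.734811] = 0.392730
  V(1,1) = exp(-r*dt) * [p*0.734811 + (1-p)*2.538369] = 1.695174
  V(0,0) = exp(-r*dt) * [p*0.392730 + (1-p)*1.695174] = 1.086929


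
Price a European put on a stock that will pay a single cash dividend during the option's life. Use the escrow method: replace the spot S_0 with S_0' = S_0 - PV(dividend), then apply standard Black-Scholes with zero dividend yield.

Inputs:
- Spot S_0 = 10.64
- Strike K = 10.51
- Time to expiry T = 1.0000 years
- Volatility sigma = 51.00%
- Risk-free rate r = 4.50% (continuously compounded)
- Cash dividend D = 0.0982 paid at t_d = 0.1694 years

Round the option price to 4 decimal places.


Answer: Price = 1.8337

Derivation:
PV(D) = D * exp(-r * t_d) = 0.0982 * 0.99240598 = 0.09745427
S_0' = S_0 - PV(D) = 10.6400 - 0.09745427 = 10.54254573
d1 = (ln(S_0'/K) + (r + sigma^2/2)*T) / (sigma*sqrt(T)) = 0.34929776
d2 = d1 - sigma*sqrt(T) = -0.16070224
exp(-rT) = 0.95599748
N(-d1) = 0.36343289; N(-d2) = 0.56383604
P = K * exp(-rT) * N(-d2) - S_0' * N(-d1) = 10.5100 * 0.95599748 * 0.56383604 - 10.54254573 * 0.36343289 = 1.8337


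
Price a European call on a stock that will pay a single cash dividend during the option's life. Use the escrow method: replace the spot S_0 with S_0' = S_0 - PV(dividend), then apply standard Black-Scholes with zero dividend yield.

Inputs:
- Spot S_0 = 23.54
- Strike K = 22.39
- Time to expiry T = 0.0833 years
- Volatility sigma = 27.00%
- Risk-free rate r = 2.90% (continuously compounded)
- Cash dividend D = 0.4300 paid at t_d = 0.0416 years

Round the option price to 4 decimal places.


PV(D) = D * exp(-r * t_d) = 0.4300 * 0.99879433 = 0.42948156
S_0' = S_0 - PV(D) = 23.5400 - 0.42948156 = 23.11051844
d1 = (ln(S_0'/K) + (r + sigma^2/2)*T) / (sigma*sqrt(T)) = 0.47641455
d2 = d1 - sigma*sqrt(T) = 0.39848785
exp(-rT) = 0.99758722
N(d1) = 0.68311046; N(d2) = 0.65486470
C = S_0' * N(d1) - K * exp(-rT) * N(d2) = 23.11051844 * 0.68311046 - 22.3900 * 0.99758722 * 0.65486470 = 1.1600

Answer: Price = 1.1600


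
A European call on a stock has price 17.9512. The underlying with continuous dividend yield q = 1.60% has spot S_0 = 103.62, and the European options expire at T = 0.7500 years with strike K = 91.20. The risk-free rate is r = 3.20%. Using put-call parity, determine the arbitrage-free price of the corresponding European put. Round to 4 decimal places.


Put-call parity: C - P = S_0 * exp(-qT) - K * exp(-rT).
S_0 * exp(-qT) = 103.6200 * 0.98807171 = 102.38399089
K * exp(-rT) = 91.2000 * 0.97628571 = 89.03725673
P = C - S*exp(-qT) + K*exp(-rT)
P = 17.9512 - 102.38399089 + 89.03725673 = 4.6045

Answer: Put price = 4.6045


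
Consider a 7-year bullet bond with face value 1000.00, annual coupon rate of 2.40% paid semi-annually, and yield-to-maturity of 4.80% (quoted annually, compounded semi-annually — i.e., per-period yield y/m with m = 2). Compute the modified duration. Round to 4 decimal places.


Coupon per period c = face * coupon_rate / m = 12.000000
Periods per year m = 2; per-period yield y/m = 0.024000
Number of cashflows N = 14
Cashflows (t years, CF_t, discount factor 1/(1+y/m)^(m*t), PV):
  t = 0.5000: CF_t = 12.000000, DF = 0.976562, PV = 11.718750
  t = 1.0000: CF_t = 12.000000, DF = 0.953674, PV = 11.444092
  t = 1.5000: CF_t = 12.000000, DF = 0.931323, PV = 11.175871
  t = 2.0000: CF_t = 12.000000, DF = 0.909495, PV = 10.913936
  t = 2.5000: CF_t = 12.000000, DF = 0.888178, PV = 10.658141
  t = 3.0000: CF_t = 12.000000, DF = 0.867362, PV = 10.408341
  t = 3.5000: CF_t = 12.000000, DF = 0.847033, PV = 10.164395
  t = 4.0000: CF_t = 12.000000, DF = 0.827181, PV = 9.926167
  t = 4.5000: CF_t = 12.000000, DF = 0.807794, PV = 9.693523
  t = 5.0000: CF_t = 12.000000, DF = 0.788861, PV = 9.466331
  t = 5.5000: CF_t = 12.000000, DF = 0.770372, PV = 9.244464
  t = 6.0000: CF_t = 12.000000, DF = 0.752316, PV = 9.027797
  t = 6.5000: CF_t = 12.000000, DF = 0.734684, PV = 8.816208
  t = 7.0000: CF_t = 1012.000000, DF = 0.717465, PV = 726.074391
Price P = sum_t PV_t = 858.732407
First compute Macaulay numerator sum_t t * PV_t:
  t * PV_t at t = 0.5000: 5.859375
  t * PV_t at t = 1.0000: 11.444092
  t * PV_t at t = 1.5000: 16.763806
  t * PV_t at t = 2.0000: 21.827873
  t * PV_t at t = 2.5000: 26.645353
  t * PV_t at t = 3.0000: 31.225023
  t * PV_t at t = 3.5000: 35.575384
  t * PV_t at t = 4.0000: 39.704669
  t * PV_t at t = 4.5000: 43.620853
  t * PV_t at t = 5.0000: 47.331654
  t * PV_t at t = 5.5000: 50.844551
  t * PV_t at t = 6.0000: 54.166780
  t * PV_t at t = 6.5000: 57.305350
  t * PV_t at t = 7.0000: 5082.520740
Macaulay duration D = 5524.835502 / 858.732407 = 6.433710
Modified duration = D / (1 + y/m) = 6.433710 / (1 + 0.024000) = 6.282920

Answer: Modified duration = 6.2829


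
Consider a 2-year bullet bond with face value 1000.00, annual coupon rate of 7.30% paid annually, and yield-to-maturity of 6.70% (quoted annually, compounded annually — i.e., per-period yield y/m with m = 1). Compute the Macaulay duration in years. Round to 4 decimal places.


Answer: Macaulay duration = 1.9323 years

Derivation:
Coupon per period c = face * coupon_rate / m = 73.000000
Periods per year m = 1; per-period yield y/m = 0.067000
Number of cashflows N = 2
Cashflows (t years, CF_t, discount factor 1/(1+y/m)^(m*t), PV):
  t = 1.0000: CF_t = 73.000000, DF = 0.937207, PV = 68.416120
  t = 2.0000: CF_t = 1073.000000, DF = 0.878357, PV = 942.477266
Price P = sum_t PV_t = 1010.893386
Macaulay numerator sum_t t * PV_t:
  t * PV_t at t = 1.0000: 68.416120
  t * PV_t at t = 2.0000: 1884.954532
Macaulay duration D = (sum_t t * PV_t) / P = 1953.370652 / 1010.893386 = 1.932321


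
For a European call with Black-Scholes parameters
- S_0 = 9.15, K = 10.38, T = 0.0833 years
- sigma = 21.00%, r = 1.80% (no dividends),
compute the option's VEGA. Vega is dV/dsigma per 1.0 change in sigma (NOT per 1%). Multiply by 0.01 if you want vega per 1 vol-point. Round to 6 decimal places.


d1 = -2.0259286762; d2 = -2.0865383289
phi(d1) = 0.0512452661; exp(-qT) = 1.0000000000; exp(-rT) = 0.9985017235
Vega = S * exp(-qT) * phi(d1) * sqrt(T) = 9.1500 * 1.0000000000 * 0.0512452661 * 0.2886173938 = 0.135331

Answer: Vega = 0.135331


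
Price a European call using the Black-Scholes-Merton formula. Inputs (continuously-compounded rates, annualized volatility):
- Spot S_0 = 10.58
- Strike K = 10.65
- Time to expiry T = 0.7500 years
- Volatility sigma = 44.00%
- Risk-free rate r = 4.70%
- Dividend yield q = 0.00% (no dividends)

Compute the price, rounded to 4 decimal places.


Answer: Price = 1.7299

Derivation:
d1 = (ln(S/K) + (r - q + 0.5*sigma^2) * T) / (sigma * sqrt(T)) = 0.26572686
d2 = d1 - sigma * sqrt(T) = -0.11532431
exp(-rT) = 0.96536405; exp(-qT) = 1.00000000
C = S_0 * exp(-qT) * N(d1) - K * exp(-rT) * N(d2)
N(d1) = 0.60477521; N(d2) = 0.45409403
C = 10.5800 * 1.00000000 * 0.60477521 - 10.6500 * 0.96536405 * 0.45409403 = 1.7299


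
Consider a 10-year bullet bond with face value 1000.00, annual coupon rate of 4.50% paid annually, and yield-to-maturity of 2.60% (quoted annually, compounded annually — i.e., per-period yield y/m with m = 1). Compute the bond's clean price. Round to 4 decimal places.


Answer: Price = 1165.4332

Derivation:
Coupon per period c = face * coupon_rate / m = 45.000000
Periods per year m = 1; per-period yield y/m = 0.026000
Number of cashflows N = 10
Cashflows (t years, CF_t, discount factor 1/(1+y/m)^(m*t), PV):
  t = 1.0000: CF_t = 45.000000, DF = 0.974659, PV = 43.859649
  t = 2.0000: CF_t = 45.000000, DF = 0.949960, PV = 42.748196
  t = 3.0000: CF_t = 45.000000, DF = 0.925887, PV = 41.664908
  t = 4.0000: CF_t = 45.000000, DF = 0.902424, PV = 40.609073
  t = 5.0000: CF_t = 45.000000, DF = 0.879555, PV = 39.579993
  t = 6.0000: CF_t = 45.000000, DF = 0.857266, PV = 38.576991
  t = 7.0000: CF_t = 45.000000, DF = 0.835542, PV = 37.599406
  t = 8.0000: CF_t = 45.000000, DF = 0.814369, PV = 36.646595
  t = 9.0000: CF_t = 45.000000, DF = 0.793732, PV = 35.717929
  t = 10.0000: CF_t = 1045.000000, DF = 0.773618, PV = 808.430486
Price P = sum_t PV_t = 1165.433226


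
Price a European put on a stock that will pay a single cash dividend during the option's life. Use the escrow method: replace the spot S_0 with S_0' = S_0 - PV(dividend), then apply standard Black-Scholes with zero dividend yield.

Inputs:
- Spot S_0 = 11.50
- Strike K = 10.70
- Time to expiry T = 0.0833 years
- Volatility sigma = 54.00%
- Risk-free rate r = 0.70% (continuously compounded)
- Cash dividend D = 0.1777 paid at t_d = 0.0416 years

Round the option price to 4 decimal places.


PV(D) = D * exp(-r * t_d) = 0.1777 * 0.99970884 = 0.17764826
S_0' = S_0 - PV(D) = 11.5000 - 0.17764826 = 11.32235174
d1 = (ln(S_0'/K) + (r + sigma^2/2)*T) / (sigma*sqrt(T)) = 0.44441317
d2 = d1 - sigma*sqrt(T) = 0.28855978
exp(-rT) = 0.99941707
N(-d1) = 0.32837195; N(-d2) = 0.38645914
P = K * exp(-rT) * N(-d2) - S_0' * N(-d1) = 10.7000 * 0.99941707 * 0.38645914 - 11.32235174 * 0.32837195 = 0.4148

Answer: Price = 0.4148


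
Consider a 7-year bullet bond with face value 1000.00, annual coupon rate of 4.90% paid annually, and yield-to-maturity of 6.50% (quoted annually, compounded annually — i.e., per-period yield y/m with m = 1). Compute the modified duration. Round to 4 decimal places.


Coupon per period c = face * coupon_rate / m = 49.000000
Periods per year m = 1; per-period yield y/m = 0.065000
Number of cashflows N = 7
Cashflows (t years, CF_t, discount factor 1/(1+y/m)^(m*t), PV):
  t = 1.0000: CF_t = 49.000000, DF = 0.938967, PV = 46.009390
  t = 2.0000: CF_t = 49.000000, DF = 0.881659, PV = 43.201305
  t = 3.0000: CF_t = 49.000000, DF = 0.827849, PV = 40.564605
  t = 4.0000: CF_t = 49.000000, DF = 0.777323, PV = 38.088831
  t = 5.0000: CF_t = 49.000000, DF = 0.729881, PV = 35.764161
  t = 6.0000: CF_t = 49.000000, DF = 0.685334, PV = 33.581372
  t = 7.0000: CF_t = 1049.000000, DF = 0.643506, PV = 675.038019
Price P = sum_t PV_t = 912.247684
First compute Macaulay numerator sum_t t * PV_t:
  t * PV_t at t = 1.0000: 46.009390
  t * PV_t at t = 2.0000: 86.402610
  t * PV_t at t = 3.0000: 121.693816
  t * PV_t at t = 4.0000: 152.355326
  t * PV_t at t = 5.0000: 178.820805
  t * PV_t at t = 6.0000: 201.488231
  t * PV_t at t = 7.0000: 4725.266136
Macaulay duration D = 5512.036313 / 912.247684 = 6.042258
Modified duration = D / (1 + y/m) = 6.042258 / (1 + 0.065000) = 5.673482

Answer: Modified duration = 5.6735


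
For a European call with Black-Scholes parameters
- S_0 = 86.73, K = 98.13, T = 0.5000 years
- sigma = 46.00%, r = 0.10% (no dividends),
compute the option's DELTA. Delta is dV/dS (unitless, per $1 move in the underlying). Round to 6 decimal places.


Answer: Delta = 0.414691

Derivation:
d1 = -0.2154932066; d2 = -0.5407623259
phi(d1) = 0.3897860835; exp(-qT) = 1.0000000000; exp(-rT) = 0.9995001250
N(d1) = 0.4146914040
Delta = exp(-qT) * N(d1) = 1.0000000000 * 0.4146914040 = 0.414691


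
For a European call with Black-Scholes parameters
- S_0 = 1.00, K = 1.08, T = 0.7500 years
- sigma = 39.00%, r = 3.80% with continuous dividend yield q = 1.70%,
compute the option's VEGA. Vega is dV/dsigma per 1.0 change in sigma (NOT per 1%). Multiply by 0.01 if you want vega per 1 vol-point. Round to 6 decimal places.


Answer: Vega = 0.341091

Derivation:
d1 = -0.0123568979; d2 = -0.3501068054
phi(d1) = 0.3989118237; exp(-qT) = 0.9873309369; exp(-rT) = 0.9719022941
Vega = S * exp(-qT) * phi(d1) * sqrt(T) = 1.0000 * 0.9873309369 * 0.3989118237 * 0.8660254038 = 0.341091


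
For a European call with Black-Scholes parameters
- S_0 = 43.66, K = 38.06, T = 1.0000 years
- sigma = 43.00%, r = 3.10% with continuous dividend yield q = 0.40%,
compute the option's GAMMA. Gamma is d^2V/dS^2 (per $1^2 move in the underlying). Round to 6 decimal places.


Answer: Gamma = 0.017710

Derivation:
d1 = 0.5970197425; d2 = 0.1670197425
phi(d1) = 0.3338195105; exp(-qT) = 0.9960079893; exp(-rT) = 0.9694755731
Gamma = exp(-qT) * phi(d1) / (S * sigma * sqrt(T)) = 0.9960079893 * 0.3338195105 / (43.6600 * 0.4300 * 1.0000000000) = 0.017710


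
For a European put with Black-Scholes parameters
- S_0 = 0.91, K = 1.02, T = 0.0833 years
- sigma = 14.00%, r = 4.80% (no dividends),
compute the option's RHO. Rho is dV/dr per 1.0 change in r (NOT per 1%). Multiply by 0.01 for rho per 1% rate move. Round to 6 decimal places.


d1 = -2.7049792047; d2 = -2.7453856399
phi(d1) = 0.0102816474; exp(-qT) = 1.0000000000; exp(-rT) = 0.9960095830
N(-d2) = 0.9969780086
Rho = -K*T*exp(-rT)*N(-d2) = -1.0200 * 0.0833 * 0.9960095830 * 0.9969780086 = -0.084371

Answer: Rho = -0.084371


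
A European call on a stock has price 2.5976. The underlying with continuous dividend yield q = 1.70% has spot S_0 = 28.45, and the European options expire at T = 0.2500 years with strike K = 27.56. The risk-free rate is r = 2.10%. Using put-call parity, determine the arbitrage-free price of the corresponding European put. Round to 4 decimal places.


Answer: Put price = 1.6839

Derivation:
Put-call parity: C - P = S_0 * exp(-qT) - K * exp(-rT).
S_0 * exp(-qT) = 28.4500 * 0.99575902 = 28.32934408
K * exp(-rT) = 27.5600 * 0.99476376 = 27.41568915
P = C - S*exp(-qT) + K*exp(-rT)
P = 2.5976 - 28.32934408 + 27.41568915 = 1.6839


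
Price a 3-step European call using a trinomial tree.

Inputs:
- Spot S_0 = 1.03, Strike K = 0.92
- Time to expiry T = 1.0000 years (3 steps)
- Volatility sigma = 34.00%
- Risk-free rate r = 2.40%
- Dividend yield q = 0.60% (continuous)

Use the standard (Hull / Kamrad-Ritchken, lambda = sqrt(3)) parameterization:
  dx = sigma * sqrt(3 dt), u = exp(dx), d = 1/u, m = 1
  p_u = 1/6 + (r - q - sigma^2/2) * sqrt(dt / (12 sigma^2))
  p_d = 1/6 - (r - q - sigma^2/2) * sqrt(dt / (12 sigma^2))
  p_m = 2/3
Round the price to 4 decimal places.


Answer: Price = V(0,0) = 0.2039

Derivation:
dt = T/N = 0.333333; dx = sigma*sqrt(3*dt) = 0.340000
u = exp(dx) = 1.404948; d = 1/u = 0.711770
p_u = 0.147157, p_m = 0.666667, p_d = 0.186176
Discount per step: exp(-r*dt) = 0.992032
Stock lattice S(k, j) with j the centered position index:
  k=0: S(0,+0) = 1.0300
  k=1: S(1,-1) = 0.7331; S(1,+0) = 1.0300; S(1,+1) = 1.4471
  k=2: S(2,-2) = 0.5218; S(2,-1) = 0.7331; S(2,+0) = 1.0300; S(2,+1) = 1.4471; S(2,+2) = 2.0331
  k=3: S(3,-3) = 0.3714; S(3,-2) = 0.5218; S(3,-1) = 0.7331; S(3,+0) = 1.0300; S(3,+1) = 1.4471; S(3,+2) = 2.0331; S(3,+3) = 2.8564
Terminal payoffs V(N, j) = max(S_T - K, 0):
  V(3,-3) = 0.000000; V(3,-2) = 0.000000; V(3,-1) = 0.000000; V(3,+0) = 0.110000; V(3,+1) = 0.527096; V(3,+2) = 1.113094; V(3,+3) = 1.936391
Backward induction: V(k, j) = exp(-r*dt) * [p_u * V(k+1, j+1) + p_m * V(k+1, j) + p_d * V(k+1, j-1)]
  V(2,-2) = exp(-r*dt) * [p_u*0.000000 + p_m*0.000000 + p_d*0.000000] = 0.000000
  V(2,-1) = exp(-r*dt) * [p_u*0.110000 + p_m*0.000000 + p_d*0.000000] = 0.016058
  V(2,+0) = exp(-r*dt) * [p_u*0.527096 + p_m*0.110000 + p_d*0.000000] = 0.149697
  V(2,+1) = exp(-r*dt) * [p_u*1.113094 + p_m*0.527096 + p_d*0.110000] = 0.531408
  V(2,+2) = exp(-r*dt) * [p_u*1.936391 + p_m*1.113094 + p_d*0.527096] = 1.116183
  V(1,-1) = exp(-r*dt) * [p_u*0.149697 + p_m*0.016058 + p_d*0.000000] = 0.032474
  V(1,+0) = exp(-r*dt) * [p_u*0.531408 + p_m*0.149697 + p_d*0.016058] = 0.179546
  V(1,+1) = exp(-r*dt) * [p_u*1.116183 + p_m*0.531408 + p_d*0.149697] = 0.542042
  V(0,+0) = exp(-r*dt) * [p_u*0.542042 + p_m*0.179546 + p_d*0.032474] = 0.203871


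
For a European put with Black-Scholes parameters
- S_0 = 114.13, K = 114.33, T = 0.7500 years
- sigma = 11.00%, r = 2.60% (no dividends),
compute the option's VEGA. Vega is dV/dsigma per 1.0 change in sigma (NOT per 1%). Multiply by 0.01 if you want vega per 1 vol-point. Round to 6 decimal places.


Answer: Vega = 38.366799

Derivation:
d1 = 0.2339491104; d2 = 0.1386863160
phi(d1) = 0.3881728199; exp(-qT) = 1.0000000000; exp(-rT) = 0.9806888952
Vega = S * exp(-qT) * phi(d1) * sqrt(T) = 114.1300 * 1.0000000000 * 0.3881728199 * 0.8660254038 = 38.366799


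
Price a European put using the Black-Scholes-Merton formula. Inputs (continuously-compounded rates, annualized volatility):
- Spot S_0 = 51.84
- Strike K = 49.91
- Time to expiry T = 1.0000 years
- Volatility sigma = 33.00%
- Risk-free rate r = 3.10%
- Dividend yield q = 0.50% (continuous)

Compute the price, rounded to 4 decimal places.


d1 = (ln(S/K) + (r - q + 0.5*sigma^2) * T) / (sigma * sqrt(T)) = 0.35875960
d2 = d1 - sigma * sqrt(T) = 0.02875960
exp(-rT) = 0.96947557; exp(-qT) = 0.99501248
P = K * exp(-rT) * N(-d2) - S_0 * exp(-qT) * N(-d1)
N(-d1) = 0.35988747; N(-d2) = 0.48852816
P = 49.9100 * 0.96947557 * 0.48852816 - 51.8400 * 0.99501248 * 0.35988747 = 5.0747

Answer: Price = 5.0747


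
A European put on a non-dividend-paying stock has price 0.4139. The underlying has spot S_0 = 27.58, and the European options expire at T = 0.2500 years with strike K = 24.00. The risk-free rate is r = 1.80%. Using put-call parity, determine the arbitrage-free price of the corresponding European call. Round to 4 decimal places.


Put-call parity: C - P = S_0 * exp(-qT) - K * exp(-rT).
S_0 * exp(-qT) = 27.5800 * 1.00000000 = 27.58000000
K * exp(-rT) = 24.0000 * 0.99551011 = 23.89224264
C = P + S*exp(-qT) - K*exp(-rT)
C = 0.4139 + 27.58000000 - 23.89224264 = 4.1017

Answer: Call price = 4.1017


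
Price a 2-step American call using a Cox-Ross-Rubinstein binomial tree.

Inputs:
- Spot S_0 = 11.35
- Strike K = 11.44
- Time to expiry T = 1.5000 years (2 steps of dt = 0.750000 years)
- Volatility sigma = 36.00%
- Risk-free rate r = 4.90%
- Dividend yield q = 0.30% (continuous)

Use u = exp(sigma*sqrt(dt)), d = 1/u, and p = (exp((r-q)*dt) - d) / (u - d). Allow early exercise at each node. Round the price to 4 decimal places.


Answer: Price = V(0,0) = 2.0670

Derivation:
dt = T/N = 0.750000
u = exp(sigma*sqrt(dt)) = 1.365839; d = 1/u = 0.732151
p = (exp((r-q)*dt) - d) / (u - d) = 0.478076
Discount per step: exp(-r*dt) = 0.963917
Stock lattice S(k, i) with i counting down-moves:
  k=0: S(0,0) = 11.3500
  k=1: S(1,0) = 15.5023; S(1,1) = 8.3099
  k=2: S(2,0) = 21.1736; S(2,1) = 11.3500; S(2,2) = 6.0841
Terminal payoffs V(N, i) = max(S_T - K, 0):
  V(2,0) = 9.733619; V(2,1) = 0.000000; V(2,2) = 0.000000
Backward induction: V(k, i) = exp(-r*dt) * [p * V(k+1, i) + (1-p) * V(k+1, i+1)]; then take max(V_cont, immediate exercise) for American.
  V(1,0) = exp(-r*dt) * [p*9.733619 + (1-p)*0.000000] = 4.485502; exercise = 4.062277; V(1,0) = max -> 4.485502
  V(1,1) = exp(-r*dt) * [p*0.000000 + (1-p)*0.000000] = 0.000000; exercise = 0.000000; V(1,1) = max -> 0.000000
  V(0,0) = exp(-r*dt) * [p*4.485502 + (1-p)*0.000000] = 2.067035; exercise = 0.000000; V(0,0) = max -> 2.067035


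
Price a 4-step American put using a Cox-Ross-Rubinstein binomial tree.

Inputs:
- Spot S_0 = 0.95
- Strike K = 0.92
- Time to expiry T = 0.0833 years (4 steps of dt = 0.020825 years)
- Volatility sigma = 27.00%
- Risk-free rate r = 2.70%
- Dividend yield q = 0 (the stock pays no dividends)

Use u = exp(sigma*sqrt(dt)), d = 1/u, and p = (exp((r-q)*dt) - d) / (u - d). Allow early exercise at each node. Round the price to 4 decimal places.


Answer: Price = V(0,0) = 0.0173

Derivation:
dt = T/N = 0.020825
u = exp(sigma*sqrt(dt)) = 1.039732; d = 1/u = 0.961786
p = (exp((r-q)*dt) - d) / (u - d) = 0.497476
Discount per step: exp(-r*dt) = 0.999438
Stock lattice S(k, i) with i counting down-moves:
  k=0: S(0,0) = 0.9500
  k=1: S(1,0) = 0.9877; S(1,1) = 0.9137
  k=2: S(2,0) = 1.0270; S(2,1) = 0.9500; S(2,2) = 0.8788
  k=3: S(3,0) = 1.0678; S(3,1) = 0.9877; S(3,2) = 0.9137; S(3,3) = 0.8452
  k=4: S(4,0) = 1.1102; S(4,1) = 1.0270; S(4,2) = 0.9500; S(4,3) = 0.8788; S(4,4) = 0.8129
Terminal payoffs V(N, i) = max(K - S_T, 0):
  V(4,0) = 0.000000; V(4,1) = 0.000000; V(4,2) = 0.000000; V(4,3) = 0.041219; V(4,4) = 0.107100
Backward induction: V(k, i) = exp(-r*dt) * [p * V(k+1, i) + (1-p) * V(k+1, i+1)]; then take max(V_cont, immediate exercise) for American.
  V(3,0) = exp(-r*dt) * [p*0.000000 + (1-p)*0.000000] = 0.000000; exercise = 0.000000; V(3,0) = max -> 0.000000
  V(3,1) = exp(-r*dt) * [p*0.000000 + (1-p)*0.000000] = 0.000000; exercise = 0.000000; V(3,1) = max -> 0.000000
  V(3,2) = exp(-r*dt) * [p*0.000000 + (1-p)*0.041219] = 0.020702; exercise = 0.006303; V(3,2) = max -> 0.020702
  V(3,3) = exp(-r*dt) * [p*0.041219 + (1-p)*0.107100] = 0.074284; exercise = 0.074801; V(3,3) = max -> 0.074801
  V(2,0) = exp(-r*dt) * [p*0.000000 + (1-p)*0.000000] = 0.000000; exercise = 0.000000; V(2,0) = max -> 0.000000
  V(2,1) = exp(-r*dt) * [p*0.000000 + (1-p)*0.020702] = 0.010397; exercise = 0.000000; V(2,1) = max -> 0.010397
  V(2,2) = exp(-r*dt) * [p*0.020702 + (1-p)*0.074801] = 0.047861; exercise = 0.041219; V(2,2) = max -> 0.047861
  V(1,0) = exp(-r*dt) * [p*0.000000 + (1-p)*0.010397] = 0.005222; exercise = 0.000000; V(1,0) = max -> 0.005222
  V(1,1) = exp(-r*dt) * [p*0.010397 + (1-p)*0.047861] = 0.029207; exercise = 0.006303; V(1,1) = max -> 0.029207
  V(0,0) = exp(-r*dt) * [p*0.005222 + (1-p)*0.029207] = 0.017266; exercise = 0.000000; V(0,0) = max -> 0.017266


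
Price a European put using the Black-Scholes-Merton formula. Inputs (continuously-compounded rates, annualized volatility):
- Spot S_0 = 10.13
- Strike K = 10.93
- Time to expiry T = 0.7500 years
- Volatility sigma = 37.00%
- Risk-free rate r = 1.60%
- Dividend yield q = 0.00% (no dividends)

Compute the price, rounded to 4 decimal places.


d1 = (ln(S/K) + (r - q + 0.5*sigma^2) * T) / (sigma * sqrt(T)) = -0.03954844
d2 = d1 - sigma * sqrt(T) = -0.35997784
exp(-rT) = 0.98807171; exp(-qT) = 1.00000000
P = K * exp(-rT) * N(-d2) - S_0 * exp(-qT) * N(-d1)
N(-d1) = 0.51577343; N(-d2) = 0.64056815
P = 10.9300 * 0.98807171 * 0.64056815 - 10.1300 * 1.00000000 * 0.51577343 = 1.6931

Answer: Price = 1.6931


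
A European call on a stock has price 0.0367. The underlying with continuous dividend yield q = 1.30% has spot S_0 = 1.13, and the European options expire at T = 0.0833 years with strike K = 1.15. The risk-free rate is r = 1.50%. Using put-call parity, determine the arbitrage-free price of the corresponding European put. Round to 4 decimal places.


Answer: Put price = 0.0565

Derivation:
Put-call parity: C - P = S_0 * exp(-qT) - K * exp(-rT).
S_0 * exp(-qT) = 1.1300 * 0.99891769 = 1.12877699
K * exp(-rT) = 1.1500 * 0.99875128 = 1.14856397
P = C - S*exp(-qT) + K*exp(-rT)
P = 0.0367 - 1.12877699 + 1.14856397 = 0.0565


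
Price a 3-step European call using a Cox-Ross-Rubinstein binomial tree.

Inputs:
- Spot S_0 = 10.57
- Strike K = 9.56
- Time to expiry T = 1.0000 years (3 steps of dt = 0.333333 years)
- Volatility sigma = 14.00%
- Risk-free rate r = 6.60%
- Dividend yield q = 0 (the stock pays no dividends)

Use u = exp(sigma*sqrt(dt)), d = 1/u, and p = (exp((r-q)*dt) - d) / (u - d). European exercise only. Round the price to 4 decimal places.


Answer: Price = V(0,0) = 1.6870

Derivation:
dt = T/N = 0.333333
u = exp(sigma*sqrt(dt)) = 1.084186; d = 1/u = 0.922351
p = (exp((r-q)*dt) - d) / (u - d) = 0.617252
Discount per step: exp(-r*dt) = 0.978240
Stock lattice S(k, i) with i counting down-moves:
  k=0: S(0,0) = 10.5700
  k=1: S(1,0) = 11.4598; S(1,1) = 9.7493
  k=2: S(2,0) = 12.4246; S(2,1) = 10.5700; S(2,2) = 8.9922
  k=3: S(3,0) = 13.4706; S(3,1) = 11.4598; S(3,2) = 9.7493; S(3,3) = 8.2940
Terminal payoffs V(N, i) = max(S_T - K, 0):
  V(3,0) = 3.910565; V(3,1) = 1.899841; V(3,2) = 0.189254; V(3,3) = 0.000000
Backward induction: V(k, i) = exp(-r*dt) * [p * V(k+1, i) + (1-p) * V(k+1, i+1)].
  V(2,0) = exp(-r*dt) * [p*3.910565 + (1-p)*1.899841] = 3.072617
  V(2,1) = exp(-r*dt) * [p*1.899841 + (1-p)*0.189254] = 1.218023
  V(2,2) = exp(-r*dt) * [p*0.189254 + (1-p)*0.000000] = 0.114275
  V(1,0) = exp(-r*dt) * [p*3.072617 + (1-p)*1.218023] = 2.311361
  V(1,1) = exp(-r*dt) * [p*1.218023 + (1-p)*0.114275] = 0.778254
  V(0,0) = exp(-r*dt) * [p*2.311361 + (1-p)*0.778254] = 1.687041


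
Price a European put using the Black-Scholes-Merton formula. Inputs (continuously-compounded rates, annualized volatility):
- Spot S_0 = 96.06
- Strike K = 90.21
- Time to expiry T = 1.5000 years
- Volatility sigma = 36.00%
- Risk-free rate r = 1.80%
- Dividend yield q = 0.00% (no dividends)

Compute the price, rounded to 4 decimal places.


Answer: Price = 12.2404

Derivation:
d1 = (ln(S/K) + (r - q + 0.5*sigma^2) * T) / (sigma * sqrt(T)) = 0.42419880
d2 = d1 - sigma * sqrt(T) = -0.01670935
exp(-rT) = 0.97336124; exp(-qT) = 1.00000000
P = K * exp(-rT) * N(-d2) - S_0 * exp(-qT) * N(-d1)
N(-d1) = 0.33571042; N(-d2) = 0.50666576
P = 90.2100 * 0.97336124 * 0.50666576 - 96.0600 * 1.00000000 * 0.33571042 = 12.2404


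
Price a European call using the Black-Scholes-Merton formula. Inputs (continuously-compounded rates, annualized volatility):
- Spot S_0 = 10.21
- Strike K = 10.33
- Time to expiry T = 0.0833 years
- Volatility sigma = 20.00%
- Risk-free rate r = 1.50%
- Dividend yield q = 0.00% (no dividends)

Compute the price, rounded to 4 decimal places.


Answer: Price = 0.1866

Derivation:
d1 = (ln(S/K) + (r - q + 0.5*sigma^2) * T) / (sigma * sqrt(T)) = -0.15191654
d2 = d1 - sigma * sqrt(T) = -0.20964002
exp(-rT) = 0.99875128; exp(-qT) = 1.00000000
C = S_0 * exp(-qT) * N(d1) - K * exp(-rT) * N(d2)
N(d1) = 0.43962638; N(d2) = 0.41697432
C = 10.2100 * 1.00000000 * 0.43962638 - 10.3300 * 0.99875128 * 0.41697432 = 0.1866


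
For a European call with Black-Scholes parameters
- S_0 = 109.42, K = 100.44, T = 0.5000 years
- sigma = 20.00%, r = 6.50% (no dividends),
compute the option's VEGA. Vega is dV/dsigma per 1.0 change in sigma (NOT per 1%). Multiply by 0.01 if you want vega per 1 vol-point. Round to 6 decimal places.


Answer: Vega = 20.475498

Derivation:
d1 = 0.9060382233; d2 = 0.7646168671
phi(d1) = 0.2646383335; exp(-qT) = 1.0000000000; exp(-rT) = 0.9680224498
Vega = S * exp(-qT) * phi(d1) * sqrt(T) = 109.4200 * 1.0000000000 * 0.2646383335 * 0.7071067812 = 20.475498


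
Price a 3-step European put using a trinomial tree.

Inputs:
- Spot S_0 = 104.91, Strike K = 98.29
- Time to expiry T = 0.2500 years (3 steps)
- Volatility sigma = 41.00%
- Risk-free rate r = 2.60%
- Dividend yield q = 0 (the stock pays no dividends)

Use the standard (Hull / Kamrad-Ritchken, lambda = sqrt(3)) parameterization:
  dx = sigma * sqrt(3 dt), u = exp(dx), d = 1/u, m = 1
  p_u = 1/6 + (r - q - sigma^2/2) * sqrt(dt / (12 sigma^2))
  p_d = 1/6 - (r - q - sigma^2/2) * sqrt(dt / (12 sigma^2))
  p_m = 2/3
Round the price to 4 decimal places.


dt = T/N = 0.083333; dx = sigma*sqrt(3*dt) = 0.205000
u = exp(dx) = 1.227525; d = 1/u = 0.814647
p_u = 0.154868, p_m = 0.666667, p_d = 0.178465
Discount per step: exp(-r*dt) = 0.997836
Stock lattice S(k, j) with j the centered position index:
  k=0: S(0,+0) = 104.9100
  k=1: S(1,-1) = 85.4646; S(1,+0) = 104.9100; S(1,+1) = 128.7797
  k=2: S(2,-2) = 69.6235; S(2,-1) = 85.4646; S(2,+0) = 104.9100; S(2,+1) = 128.7797; S(2,+2) = 158.0803
  k=3: S(3,-3) = 56.7186; S(3,-2) = 69.6235; S(3,-1) = 85.4646; S(3,+0) = 104.9100; S(3,+1) = 128.7797; S(3,+2) = 158.0803; S(3,+3) = 194.0475
Terminal payoffs V(N, j) = max(K - S_T, 0):
  V(3,-3) = 41.571364; V(3,-2) = 28.666452; V(3,-1) = 12.825350; V(3,+0) = 0.000000; V(3,+1) = 0.000000; V(3,+2) = 0.000000; V(3,+3) = 0.000000
Backward induction: V(k, j) = exp(-r*dt) * [p_u * V(k+1, j+1) + p_m * V(k+1, j) + p_d * V(k+1, j-1)]
  V(2,-2) = exp(-r*dt) * [p_u*12.825350 + p_m*28.666452 + p_d*41.571364] = 28.454537
  V(2,-1) = exp(-r*dt) * [p_u*0.000000 + p_m*12.825350 + p_d*28.666452] = 13.636627
  V(2,+0) = exp(-r*dt) * [p_u*0.000000 + p_m*0.000000 + p_d*12.825350] = 2.283928
  V(2,+1) = exp(-r*dt) * [p_u*0.000000 + p_m*0.000000 + p_d*0.000000] = 0.000000
  V(2,+2) = exp(-r*dt) * [p_u*0.000000 + p_m*0.000000 + p_d*0.000000] = 0.000000
  V(1,-1) = exp(-r*dt) * [p_u*2.283928 + p_m*13.636627 + p_d*28.454537] = 14.491511
  V(1,+0) = exp(-r*dt) * [p_u*0.000000 + p_m*2.283928 + p_d*13.636627] = 3.947723
  V(1,+1) = exp(-r*dt) * [p_u*0.000000 + p_m*0.000000 + p_d*2.283928] = 0.406720
  V(0,+0) = exp(-r*dt) * [p_u*0.406720 + p_m*3.947723 + p_d*14.491511] = 5.269607

Answer: Price = V(0,0) = 5.2696


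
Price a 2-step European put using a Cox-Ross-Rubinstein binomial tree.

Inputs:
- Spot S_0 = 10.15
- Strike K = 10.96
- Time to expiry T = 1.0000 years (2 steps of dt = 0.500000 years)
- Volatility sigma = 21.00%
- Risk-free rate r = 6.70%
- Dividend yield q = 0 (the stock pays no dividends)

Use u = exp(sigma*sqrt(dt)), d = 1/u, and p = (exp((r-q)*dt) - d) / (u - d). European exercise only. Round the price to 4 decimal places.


Answer: Price = V(0,0) = 0.9410

Derivation:
dt = T/N = 0.500000
u = exp(sigma*sqrt(dt)) = 1.160084; d = 1/u = 0.862007
p = (exp((r-q)*dt) - d) / (u - d) = 0.577236
Discount per step: exp(-r*dt) = 0.967055
Stock lattice S(k, i) with i counting down-moves:
  k=0: S(0,0) = 10.1500
  k=1: S(1,0) = 11.7749; S(1,1) = 8.7494
  k=2: S(2,0) = 13.6598; S(2,1) = 10.1500; S(2,2) = 7.5420
Terminal payoffs V(N, i) = max(K - S_T, 0):
  V(2,0) = 0.000000; V(2,1) = 0.810000; V(2,2) = 3.417989
Backward induction: V(k, i) = exp(-r*dt) * [p * V(k+1, i) + (1-p) * V(k+1, i+1)].
  V(1,0) = exp(-r*dt) * [p*0.000000 + (1-p)*0.810000] = 0.331158
  V(1,1) = exp(-r*dt) * [p*0.810000 + (1-p)*3.417989] = 1.849555
  V(0,0) = exp(-r*dt) * [p*0.331158 + (1-p)*1.849555] = 0.941024


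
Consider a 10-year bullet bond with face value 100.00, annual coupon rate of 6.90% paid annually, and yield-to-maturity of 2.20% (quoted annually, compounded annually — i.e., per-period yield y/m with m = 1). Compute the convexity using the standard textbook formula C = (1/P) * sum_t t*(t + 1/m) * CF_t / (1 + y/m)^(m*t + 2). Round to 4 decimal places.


Answer: Convexity = 77.0921

Derivation:
Coupon per period c = face * coupon_rate / m = 6.900000
Periods per year m = 1; per-period yield y/m = 0.022000
Number of cashflows N = 10
Cashflows (t years, CF_t, discount factor 1/(1+y/m)^(m*t), PV):
  t = 1.0000: CF_t = 6.900000, DF = 0.978474, PV = 6.751468
  t = 2.0000: CF_t = 6.900000, DF = 0.957411, PV = 6.606133
  t = 3.0000: CF_t = 6.900000, DF = 0.936801, PV = 6.463926
  t = 4.0000: CF_t = 6.900000, DF = 0.916635, PV = 6.324781
  t = 5.0000: CF_t = 6.900000, DF = 0.896903, PV = 6.188631
  t = 6.0000: CF_t = 6.900000, DF = 0.877596, PV = 6.055412
  t = 7.0000: CF_t = 6.900000, DF = 0.858704, PV = 5.925061
  t = 8.0000: CF_t = 6.900000, DF = 0.840220, PV = 5.797516
  t = 9.0000: CF_t = 6.900000, DF = 0.822133, PV = 5.672716
  t = 10.0000: CF_t = 106.900000, DF = 0.804435, PV = 85.994118
Price P = sum_t PV_t = 141.779762
Convexity numerator sum_t t*(t + 1/m) * CF_t / (1+y/m)^(m*t + 2):
  t = 1.0000: term = 12.927853
  t = 2.0000: term = 37.948687
  t = 3.0000: term = 74.263576
  t = 4.0000: term = 121.108245
  t = 5.0000: term = 177.751828
  t = 6.0000: term = 243.495654
  t = 7.0000: term = 317.672087
  t = 8.0000: term = 399.643385
  t = 9.0000: term = 488.800618
  t = 10.0000: term = 9056.484346
Convexity = (1/P) * sum = 10930.096279 / 141.779762 = 77.092077


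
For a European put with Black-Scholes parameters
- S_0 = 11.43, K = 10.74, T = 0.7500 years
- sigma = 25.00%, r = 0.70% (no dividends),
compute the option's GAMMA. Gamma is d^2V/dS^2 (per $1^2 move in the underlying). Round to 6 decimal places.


Answer: Gamma = 0.147595

Derivation:
d1 = 0.4200980171; d2 = 0.2035916662
phi(d1) = 0.3652476343; exp(-qT) = 1.0000000000; exp(-rT) = 0.9947637572
Gamma = exp(-qT) * phi(d1) / (S * sigma * sqrt(T)) = 1.0000000000 * 0.3652476343 / (11.4300 * 0.2500 * 0.8660254038) = 0.147595


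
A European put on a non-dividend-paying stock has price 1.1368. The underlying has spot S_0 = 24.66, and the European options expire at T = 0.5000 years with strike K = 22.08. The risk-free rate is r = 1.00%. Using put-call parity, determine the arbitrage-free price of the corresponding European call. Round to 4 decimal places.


Put-call parity: C - P = S_0 * exp(-qT) - K * exp(-rT).
S_0 * exp(-qT) = 24.6600 * 1.00000000 = 24.66000000
K * exp(-rT) = 22.0800 * 0.99501248 = 21.96987554
C = P + S*exp(-qT) - K*exp(-rT)
C = 1.1368 + 24.66000000 - 21.96987554 = 3.8269

Answer: Call price = 3.8269


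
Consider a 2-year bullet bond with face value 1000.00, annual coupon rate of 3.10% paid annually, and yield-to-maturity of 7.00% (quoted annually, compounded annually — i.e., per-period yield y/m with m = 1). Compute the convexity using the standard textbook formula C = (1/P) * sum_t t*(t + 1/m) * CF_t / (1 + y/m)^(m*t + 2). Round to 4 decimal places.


Coupon per period c = face * coupon_rate / m = 31.000000
Periods per year m = 1; per-period yield y/m = 0.070000
Number of cashflows N = 2
Cashflows (t years, CF_t, discount factor 1/(1+y/m)^(m*t), PV):
  t = 1.0000: CF_t = 31.000000, DF = 0.934579, PV = 28.971963
  t = 2.0000: CF_t = 1031.000000, DF = 0.873439, PV = 900.515329
Price P = sum_t PV_t = 929.487291
Convexity numerator sum_t t*(t + 1/m) * CF_t / (1+y/m)^(m*t + 2):
  t = 1.0000: term = 50.610468
  t = 2.0000: term = 4719.269782
Convexity = (1/P) * sum = 4769.880250 / 929.487291 = 5.131733

Answer: Convexity = 5.1317


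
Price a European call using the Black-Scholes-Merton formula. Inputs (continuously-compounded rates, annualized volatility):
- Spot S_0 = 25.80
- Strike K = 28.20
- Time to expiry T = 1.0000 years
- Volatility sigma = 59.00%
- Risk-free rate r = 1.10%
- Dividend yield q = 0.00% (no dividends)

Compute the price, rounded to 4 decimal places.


Answer: Price = 5.2353

Derivation:
d1 = (ln(S/K) + (r - q + 0.5*sigma^2) * T) / (sigma * sqrt(T)) = 0.16288562
d2 = d1 - sigma * sqrt(T) = -0.42711438
exp(-rT) = 0.98906028; exp(-qT) = 1.00000000
C = S_0 * exp(-qT) * N(d1) - K * exp(-rT) * N(d2)
N(d1) = 0.56469575; N(d2) = 0.33464801
C = 25.8000 * 1.00000000 * 0.56469575 - 28.2000 * 0.98906028 * 0.33464801 = 5.2353


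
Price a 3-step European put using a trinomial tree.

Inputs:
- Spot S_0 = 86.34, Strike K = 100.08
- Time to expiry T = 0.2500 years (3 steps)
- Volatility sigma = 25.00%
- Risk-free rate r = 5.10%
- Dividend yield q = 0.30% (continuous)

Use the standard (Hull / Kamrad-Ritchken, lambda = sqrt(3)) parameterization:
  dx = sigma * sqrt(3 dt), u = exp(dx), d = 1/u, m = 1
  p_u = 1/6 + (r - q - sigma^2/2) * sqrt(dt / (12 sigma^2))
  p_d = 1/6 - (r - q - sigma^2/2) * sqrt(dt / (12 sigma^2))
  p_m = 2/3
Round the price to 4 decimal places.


dt = T/N = 0.083333; dx = sigma*sqrt(3*dt) = 0.125000
u = exp(dx) = 1.133148; d = 1/u = 0.882497
p_u = 0.172250, p_m = 0.666667, p_d = 0.161083
Discount per step: exp(-r*dt) = 0.995759
Stock lattice S(k, j) with j the centered position index:
  k=0: S(0,+0) = 86.3400
  k=1: S(1,-1) = 76.1948; S(1,+0) = 86.3400; S(1,+1) = 97.8360
  k=2: S(2,-2) = 67.2417; S(2,-1) = 76.1948; S(2,+0) = 86.3400; S(2,+1) = 97.8360; S(2,+2) = 110.8628
  k=3: S(3,-3) = 59.3406; S(3,-2) = 67.2417; S(3,-1) = 76.1948; S(3,+0) = 86.3400; S(3,+1) = 97.8360; S(3,+2) = 110.8628; S(3,+3) = 125.6240
Terminal payoffs V(N, j) = max(K - S_T, 0):
  V(3,-3) = 40.739444; V(3,-2) = 32.838340; V(3,-1) = 23.885217; V(3,+0) = 13.740000; V(3,+1) = 2.243963; V(3,+2) = 0.000000; V(3,+3) = 0.000000
Backward induction: V(k, j) = exp(-r*dt) * [p_u * V(k+1, j+1) + p_m * V(k+1, j) + p_d * V(k+1, j-1)]
  V(2,-2) = exp(-r*dt) * [p_u*23.885217 + p_m*32.838340 + p_d*40.739444] = 32.430777
  V(2,-1) = exp(-r*dt) * [p_u*13.740000 + p_m*23.885217 + p_d*32.838340] = 23.479901
  V(2,+0) = exp(-r*dt) * [p_u*2.243963 + p_m*13.740000 + p_d*23.885217] = 13.337229
  V(2,+1) = exp(-r*dt) * [p_u*0.000000 + p_m*2.243963 + p_d*13.740000] = 3.693529
  V(2,+2) = exp(-r*dt) * [p_u*0.000000 + p_m*0.000000 + p_d*2.243963] = 0.359932
  V(1,-1) = exp(-r*dt) * [p_u*13.337229 + p_m*23.479901 + p_d*32.430777] = 23.076379
  V(1,+0) = exp(-r*dt) * [p_u*3.693529 + p_m*13.337229 + p_d*23.479901] = 13.253470
  V(1,+1) = exp(-r*dt) * [p_u*0.359932 + p_m*3.693529 + p_d*13.337229] = 4.652939
  V(0,+0) = exp(-r*dt) * [p_u*4.652939 + p_m*13.253470 + p_d*23.076379] = 13.297700

Answer: Price = V(0,0) = 13.2977
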